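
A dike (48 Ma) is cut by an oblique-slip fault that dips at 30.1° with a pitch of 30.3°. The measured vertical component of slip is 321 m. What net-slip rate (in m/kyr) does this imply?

dip-slip = throw / sin(dip) = 321 / sin(30.1°) = 640.1 m
net slip = dip-slip / sin(rake) = 640.1 / sin(30.3°) = 1269 m
rate = 1269 m / 48 Ma = 0.0000264 m/yr = 0.0264 m/kyr

0.0264 m/kyr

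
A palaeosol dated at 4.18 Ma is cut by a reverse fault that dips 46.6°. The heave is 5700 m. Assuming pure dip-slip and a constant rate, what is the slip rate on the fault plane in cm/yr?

0.198 cm/yr

dip-slip = heave / cos(dip) = 5700 m / cos(46.6°) = 8296 m
rate = 8296 m / 4.18 Ma = 0.00198 m/yr = 0.198 cm/yr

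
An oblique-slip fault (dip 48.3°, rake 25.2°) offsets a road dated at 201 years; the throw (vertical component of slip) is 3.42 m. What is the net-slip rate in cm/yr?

dip-slip = throw / sin(dip) = 3.42 / sin(48.3°) = 4.581 m
net slip = dip-slip / sin(rake) = 4.581 / sin(25.2°) = 10.76 m
rate = 10.76 m / 201 years = 0.0535 m/yr = 5.35 cm/yr

5.35 cm/yr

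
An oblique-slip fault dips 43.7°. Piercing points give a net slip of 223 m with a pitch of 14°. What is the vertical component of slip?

37.3 m

dip-slip = net slip × sin(rake) = 223 m × sin(14°) = 53.95 m
throw = dip-slip × sin(dip) = 53.95 × sin(43.7°) = 37.3 m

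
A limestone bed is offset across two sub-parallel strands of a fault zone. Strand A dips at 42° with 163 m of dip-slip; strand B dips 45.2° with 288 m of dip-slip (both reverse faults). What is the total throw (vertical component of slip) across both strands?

throw_A = 163 × sin(42°) = 109.1 m
throw_B = 288 × sin(45.2°) = 204.4 m
total = 109.1 + 204.4 = 313 m

313 m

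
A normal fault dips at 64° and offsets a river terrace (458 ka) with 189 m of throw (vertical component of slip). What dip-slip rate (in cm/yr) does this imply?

0.0459 cm/yr

dip-slip = throw / sin(dip) = 189 m / sin(64°) = 210.3 m
rate = 210.3 m / 458 ka = 0.000459 m/yr = 0.0459 cm/yr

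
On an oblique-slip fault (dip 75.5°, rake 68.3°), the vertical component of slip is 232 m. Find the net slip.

dip-slip = throw / sin(dip) = 232 / sin(75.5°) = 239.6 m
net slip = dip-slip / sin(rake) = 239.6 / sin(68.3°) = 258 m

258 m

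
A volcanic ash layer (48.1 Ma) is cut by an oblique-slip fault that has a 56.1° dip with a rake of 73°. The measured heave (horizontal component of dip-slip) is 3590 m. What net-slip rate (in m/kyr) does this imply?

dip-slip = heave / cos(dip) = 3590 / cos(56.1°) = 6437 m
net slip = dip-slip / sin(rake) = 6437 / sin(73°) = 6731 m
rate = 6731 m / 48.1 Ma = 0.000140 m/yr = 0.140 m/kyr

0.140 m/kyr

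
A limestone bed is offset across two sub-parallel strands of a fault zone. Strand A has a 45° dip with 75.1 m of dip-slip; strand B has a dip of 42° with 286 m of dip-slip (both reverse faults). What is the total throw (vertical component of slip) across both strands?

244 m

throw_A = 75.1 × sin(45°) = 53.10 m
throw_B = 286 × sin(42°) = 191.4 m
total = 53.10 + 191.4 = 244 m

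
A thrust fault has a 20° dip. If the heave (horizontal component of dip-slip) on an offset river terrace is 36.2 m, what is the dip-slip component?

dip-slip = heave / cos(dip) = 36.2 / cos(20°) = 38.5 m

38.5 m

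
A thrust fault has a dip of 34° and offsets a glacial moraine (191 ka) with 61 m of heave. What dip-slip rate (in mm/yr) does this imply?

dip-slip = heave / cos(dip) = 61 m / cos(34°) = 73.58 m
rate = 73.58 m / 191 ka = 0.000385 m/yr = 0.385 mm/yr

0.385 mm/yr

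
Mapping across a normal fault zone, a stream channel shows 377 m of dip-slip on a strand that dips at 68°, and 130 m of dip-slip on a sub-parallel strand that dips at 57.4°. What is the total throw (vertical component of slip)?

459 m

throw_A = 377 × sin(68°) = 349.5 m
throw_B = 130 × sin(57.4°) = 109.5 m
total = 349.5 + 109.5 = 459 m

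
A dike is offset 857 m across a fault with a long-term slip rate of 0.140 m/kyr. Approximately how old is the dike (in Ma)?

6.12 Ma

age = offset / rate = 857 m / (0.140 m/kyr) = 6.12e+06 yr = 6.12 Ma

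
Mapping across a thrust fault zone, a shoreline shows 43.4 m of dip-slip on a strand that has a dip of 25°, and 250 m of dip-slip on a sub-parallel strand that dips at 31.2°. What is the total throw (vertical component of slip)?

148 m

throw_A = 43.4 × sin(25°) = 18.34 m
throw_B = 250 × sin(31.2°) = 129.5 m
total = 18.34 + 129.5 = 148 m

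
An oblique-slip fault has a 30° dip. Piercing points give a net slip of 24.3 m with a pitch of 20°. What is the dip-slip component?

dip-slip = net slip × sin(rake) = 24.3 m × sin(20°) = 8.31 m

8.31 m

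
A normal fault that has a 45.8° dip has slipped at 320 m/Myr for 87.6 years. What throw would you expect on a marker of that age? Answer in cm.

dip-slip = rate × time = 320 m/Myr × 87.6 years = 0.02803 m
throw = dip-slip × sin(dip) = 0.02803 × sin(45.8°) = 0.0201 m = 2.01 cm

2.01 cm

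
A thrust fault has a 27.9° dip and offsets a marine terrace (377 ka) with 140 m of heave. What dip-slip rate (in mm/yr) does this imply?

dip-slip = heave / cos(dip) = 140 m / cos(27.9°) = 158.4 m
rate = 158.4 m / 377 ka = 0.000420 m/yr = 0.420 mm/yr

0.420 mm/yr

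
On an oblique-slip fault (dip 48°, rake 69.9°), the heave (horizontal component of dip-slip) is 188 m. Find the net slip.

dip-slip = heave / cos(dip) = 188 / cos(48°) = 281 m
net slip = dip-slip / sin(rake) = 281 / sin(69.9°) = 299 m

299 m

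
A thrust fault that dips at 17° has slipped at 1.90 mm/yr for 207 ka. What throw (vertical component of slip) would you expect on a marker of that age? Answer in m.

115 m

dip-slip = rate × time = 1.90 mm/yr × 207 ka = 393.3 m
throw = dip-slip × sin(dip) = 393.3 × sin(17°) = 115 m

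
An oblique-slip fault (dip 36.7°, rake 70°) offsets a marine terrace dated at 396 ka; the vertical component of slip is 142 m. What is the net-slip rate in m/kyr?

dip-slip = throw / sin(dip) = 142 / sin(36.7°) = 237.6 m
net slip = dip-slip / sin(rake) = 237.6 / sin(70°) = 252.9 m
rate = 252.9 m / 396 ka = 0.000639 m/yr = 0.639 m/kyr

0.639 m/kyr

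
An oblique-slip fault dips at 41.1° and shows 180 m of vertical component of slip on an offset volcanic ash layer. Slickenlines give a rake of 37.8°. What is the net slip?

dip-slip = throw / sin(dip) = 180 / sin(41.1°) = 273.8 m
net slip = dip-slip / sin(rake) = 273.8 / sin(37.8°) = 447 m

447 m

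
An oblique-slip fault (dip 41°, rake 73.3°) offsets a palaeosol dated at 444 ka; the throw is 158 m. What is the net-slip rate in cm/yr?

dip-slip = throw / sin(dip) = 158 / sin(41°) = 240.8 m
net slip = dip-slip / sin(rake) = 240.8 / sin(73.3°) = 251.4 m
rate = 251.4 m / 444 ka = 0.000566 m/yr = 0.0566 cm/yr

0.0566 cm/yr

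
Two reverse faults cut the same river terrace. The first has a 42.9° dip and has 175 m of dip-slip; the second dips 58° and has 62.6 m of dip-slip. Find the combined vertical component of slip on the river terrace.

throw_A = 175 × sin(42.9°) = 119.1 m
throw_B = 62.6 × sin(58°) = 53.09 m
total = 119.1 + 53.09 = 172 m

172 m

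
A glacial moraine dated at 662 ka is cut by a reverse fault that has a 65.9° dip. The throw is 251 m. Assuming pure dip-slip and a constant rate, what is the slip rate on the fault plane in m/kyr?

dip-slip = throw / sin(dip) = 251 m / sin(65.9°) = 275 m
rate = 275 m / 662 ka = 0.000415 m/yr = 0.415 m/kyr

0.415 m/kyr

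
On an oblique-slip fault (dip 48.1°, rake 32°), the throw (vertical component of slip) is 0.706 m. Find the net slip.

1.79 m

dip-slip = throw / sin(dip) = 0.706 / sin(48.1°) = 0.9485 m
net slip = dip-slip / sin(rake) = 0.9485 / sin(32°) = 1.79 m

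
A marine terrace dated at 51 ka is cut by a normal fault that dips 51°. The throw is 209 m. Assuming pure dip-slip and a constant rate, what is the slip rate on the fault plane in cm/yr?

dip-slip = throw / sin(dip) = 209 m / sin(51°) = 268.9 m
rate = 268.9 m / 51 ka = 0.00527 m/yr = 0.527 cm/yr

0.527 cm/yr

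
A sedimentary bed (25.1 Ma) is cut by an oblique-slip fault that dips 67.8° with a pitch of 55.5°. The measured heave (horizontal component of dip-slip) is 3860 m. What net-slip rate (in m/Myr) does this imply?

494 m/Myr

dip-slip = heave / cos(dip) = 3860 / cos(67.8°) = 10220 m
net slip = dip-slip / sin(rake) = 10220 / sin(55.5°) = 12400 m
rate = 12400 m / 25.1 Ma = 0.000494 m/yr = 494 m/Myr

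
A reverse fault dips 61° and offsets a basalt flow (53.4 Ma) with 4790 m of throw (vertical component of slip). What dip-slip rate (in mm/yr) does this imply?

dip-slip = throw / sin(dip) = 4790 m / sin(61°) = 5477 m
rate = 5477 m / 53.4 Ma = 0.000103 m/yr = 0.103 mm/yr

0.103 mm/yr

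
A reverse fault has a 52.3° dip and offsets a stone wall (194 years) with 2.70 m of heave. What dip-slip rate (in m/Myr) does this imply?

22800 m/Myr

dip-slip = heave / cos(dip) = 2.70 m / cos(52.3°) = 4.415 m
rate = 4.415 m / 194 years = 0.0228 m/yr = 22800 m/Myr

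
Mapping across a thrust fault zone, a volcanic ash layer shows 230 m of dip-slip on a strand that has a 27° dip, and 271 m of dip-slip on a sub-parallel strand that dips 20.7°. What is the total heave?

458 m

heave_A = 230 × cos(27°) = 204.9 m
heave_B = 271 × cos(20.7°) = 253.5 m
total = 204.9 + 253.5 = 458 m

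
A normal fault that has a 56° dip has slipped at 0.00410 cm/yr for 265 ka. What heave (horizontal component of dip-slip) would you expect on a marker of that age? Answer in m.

6.08 m

dip-slip = rate × time = 0.00410 cm/yr × 265 ka = 10.87 m
heave = dip-slip × cos(dip) = 10.87 × cos(56°) = 6.08 m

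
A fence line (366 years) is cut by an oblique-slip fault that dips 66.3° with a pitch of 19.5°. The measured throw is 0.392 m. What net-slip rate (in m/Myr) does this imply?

dip-slip = throw / sin(dip) = 0.392 / sin(66.3°) = 0.4281 m
net slip = dip-slip / sin(rake) = 0.4281 / sin(19.5°) = 1.282 m
rate = 1.282 m / 366 years = 0.00350 m/yr = 3500 m/Myr

3500 m/Myr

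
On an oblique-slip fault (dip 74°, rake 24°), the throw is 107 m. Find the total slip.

dip-slip = throw / sin(dip) = 107 / sin(74°) = 111.3 m
net slip = dip-slip / sin(rake) = 111.3 / sin(24°) = 274 m

274 m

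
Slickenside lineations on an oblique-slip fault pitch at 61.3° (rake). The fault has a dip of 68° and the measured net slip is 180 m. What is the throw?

dip-slip = net slip × sin(rake) = 180 m × sin(61.3°) = 157.9 m
throw = dip-slip × sin(dip) = 157.9 × sin(68°) = 146 m

146 m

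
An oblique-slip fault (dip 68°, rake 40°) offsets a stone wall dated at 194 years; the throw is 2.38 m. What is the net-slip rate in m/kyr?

20.6 m/kyr

dip-slip = throw / sin(dip) = 2.38 / sin(68°) = 2.567 m
net slip = dip-slip / sin(rake) = 2.567 / sin(40°) = 3.993 m
rate = 3.993 m / 194 years = 0.0206 m/yr = 20.6 m/kyr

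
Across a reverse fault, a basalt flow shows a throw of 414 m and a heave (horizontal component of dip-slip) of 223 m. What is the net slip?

net slip = √(throw² + heave²) = √(414² + 223²) = 470 m

470 m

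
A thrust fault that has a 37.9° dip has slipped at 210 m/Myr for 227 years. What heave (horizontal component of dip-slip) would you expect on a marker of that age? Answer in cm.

3.76 cm

dip-slip = rate × time = 210 m/Myr × 227 years = 0.04767 m
heave = dip-slip × cos(dip) = 0.04767 × cos(37.9°) = 0.0376 m = 3.76 cm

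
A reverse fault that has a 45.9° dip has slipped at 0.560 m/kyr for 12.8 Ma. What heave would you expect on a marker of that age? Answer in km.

dip-slip = rate × time = 0.560 m/kyr × 12.8 Ma = 7168 m
heave = dip-slip × cos(dip) = 7168 × cos(45.9°) = 4990 m = 4.99 km

4.99 km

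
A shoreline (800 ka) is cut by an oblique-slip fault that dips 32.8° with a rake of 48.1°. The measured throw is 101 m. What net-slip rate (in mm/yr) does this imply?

dip-slip = throw / sin(dip) = 101 / sin(32.8°) = 186.4 m
net slip = dip-slip / sin(rake) = 186.4 / sin(48.1°) = 250.5 m
rate = 250.5 m / 800 ka = 0.000313 m/yr = 0.313 mm/yr

0.313 mm/yr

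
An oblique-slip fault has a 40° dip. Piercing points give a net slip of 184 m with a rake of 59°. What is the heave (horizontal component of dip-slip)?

dip-slip = net slip × sin(rake) = 184 m × sin(59°) = 157.7 m
heave = dip-slip × cos(dip) = 157.7 × cos(40°) = 121 m

121 m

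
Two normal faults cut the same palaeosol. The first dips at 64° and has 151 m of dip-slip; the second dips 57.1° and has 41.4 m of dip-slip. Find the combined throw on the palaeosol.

170 m

throw_A = 151 × sin(64°) = 135.7 m
throw_B = 41.4 × sin(57.1°) = 34.76 m
total = 135.7 + 34.76 = 170 m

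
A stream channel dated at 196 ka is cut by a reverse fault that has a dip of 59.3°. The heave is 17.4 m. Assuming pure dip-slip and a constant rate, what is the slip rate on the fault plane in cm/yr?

dip-slip = heave / cos(dip) = 17.4 m / cos(59.3°) = 34.08 m
rate = 34.08 m / 196 ka = 0.000174 m/yr = 0.0174 cm/yr

0.0174 cm/yr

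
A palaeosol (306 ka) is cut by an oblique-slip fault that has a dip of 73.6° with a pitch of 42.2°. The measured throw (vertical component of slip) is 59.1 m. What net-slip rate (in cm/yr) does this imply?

dip-slip = throw / sin(dip) = 59.1 / sin(73.6°) = 61.61 m
net slip = dip-slip / sin(rake) = 61.61 / sin(42.2°) = 91.71 m
rate = 91.71 m / 306 ka = 0.000300 m/yr = 0.0300 cm/yr

0.0300 cm/yr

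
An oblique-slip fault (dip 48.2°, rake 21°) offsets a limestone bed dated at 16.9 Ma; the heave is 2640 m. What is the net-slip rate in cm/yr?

dip-slip = heave / cos(dip) = 2640 / cos(48.2°) = 3961 m
net slip = dip-slip / sin(rake) = 3961 / sin(21°) = 11050 m
rate = 11050 m / 16.9 Ma = 0.000654 m/yr = 0.0654 cm/yr

0.0654 cm/yr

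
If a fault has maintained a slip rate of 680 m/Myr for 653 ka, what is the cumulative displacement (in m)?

444 m

slip = rate × time = 680 m/Myr × 653 ka = 444 m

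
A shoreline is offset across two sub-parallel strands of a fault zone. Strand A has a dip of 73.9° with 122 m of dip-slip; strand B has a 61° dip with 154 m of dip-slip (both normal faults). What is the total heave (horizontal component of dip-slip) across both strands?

heave_A = 122 × cos(73.9°) = 33.83 m
heave_B = 154 × cos(61°) = 74.66 m
total = 33.83 + 74.66 = 108 m

108 m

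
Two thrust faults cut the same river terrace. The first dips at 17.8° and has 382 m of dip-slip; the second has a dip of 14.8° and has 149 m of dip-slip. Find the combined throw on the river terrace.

155 m

throw_A = 382 × sin(17.8°) = 116.8 m
throw_B = 149 × sin(14.8°) = 38.06 m
total = 116.8 + 38.06 = 155 m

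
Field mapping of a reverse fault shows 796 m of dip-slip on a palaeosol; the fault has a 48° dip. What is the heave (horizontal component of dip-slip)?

533 m

heave = dip-slip × cos(dip) = 796 m × cos(48°) = 533 m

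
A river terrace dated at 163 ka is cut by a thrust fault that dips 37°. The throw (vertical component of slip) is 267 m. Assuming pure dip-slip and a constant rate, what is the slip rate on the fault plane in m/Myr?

dip-slip = throw / sin(dip) = 267 m / sin(37°) = 443.7 m
rate = 443.7 m / 163 ka = 0.00272 m/yr = 2720 m/Myr

2720 m/Myr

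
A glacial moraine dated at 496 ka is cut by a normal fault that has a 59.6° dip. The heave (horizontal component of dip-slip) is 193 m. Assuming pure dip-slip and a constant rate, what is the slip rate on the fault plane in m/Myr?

769 m/Myr

dip-slip = heave / cos(dip) = 193 m / cos(59.6°) = 381.4 m
rate = 381.4 m / 496 ka = 0.000769 m/yr = 769 m/Myr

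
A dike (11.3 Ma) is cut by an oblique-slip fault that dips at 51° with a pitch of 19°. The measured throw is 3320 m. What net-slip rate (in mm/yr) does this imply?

1.16 mm/yr

dip-slip = throw / sin(dip) = 3320 / sin(51°) = 4272 m
net slip = dip-slip / sin(rake) = 4272 / sin(19°) = 13120 m
rate = 13120 m / 11.3 Ma = 0.00116 m/yr = 1.16 mm/yr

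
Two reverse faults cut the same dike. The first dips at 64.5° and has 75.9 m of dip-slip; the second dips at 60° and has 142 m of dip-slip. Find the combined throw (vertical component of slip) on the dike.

throw_A = 75.9 × sin(64.5°) = 68.51 m
throw_B = 142 × sin(60°) = 123 m
total = 68.51 + 123 = 191 m

191 m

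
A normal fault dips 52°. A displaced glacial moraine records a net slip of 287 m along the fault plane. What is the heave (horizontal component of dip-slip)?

177 m

heave = dip-slip × cos(dip) = 287 m × cos(52°) = 177 m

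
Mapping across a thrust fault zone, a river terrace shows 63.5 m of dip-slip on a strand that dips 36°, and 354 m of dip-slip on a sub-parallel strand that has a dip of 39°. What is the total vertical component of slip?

260 m

throw_A = 63.5 × sin(36°) = 37.32 m
throw_B = 354 × sin(39°) = 222.8 m
total = 37.32 + 222.8 = 260 m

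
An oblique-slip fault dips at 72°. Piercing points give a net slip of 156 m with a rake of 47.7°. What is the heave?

35.7 m

dip-slip = net slip × sin(rake) = 156 m × sin(47.7°) = 115.4 m
heave = dip-slip × cos(dip) = 115.4 × cos(72°) = 35.7 m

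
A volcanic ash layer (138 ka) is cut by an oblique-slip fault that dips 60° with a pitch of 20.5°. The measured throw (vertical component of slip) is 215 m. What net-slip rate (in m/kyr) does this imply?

5.14 m/kyr

dip-slip = throw / sin(dip) = 215 / sin(60°) = 248.3 m
net slip = dip-slip / sin(rake) = 248.3 / sin(20.5°) = 708.9 m
rate = 708.9 m / 138 ka = 0.00514 m/yr = 5.14 m/kyr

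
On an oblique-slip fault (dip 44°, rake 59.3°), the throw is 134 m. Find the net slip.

224 m

dip-slip = throw / sin(dip) = 134 / sin(44°) = 192.9 m
net slip = dip-slip / sin(rake) = 192.9 / sin(59.3°) = 224 m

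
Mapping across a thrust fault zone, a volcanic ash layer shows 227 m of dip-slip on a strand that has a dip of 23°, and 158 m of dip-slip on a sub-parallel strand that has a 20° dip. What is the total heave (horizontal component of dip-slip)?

357 m

heave_A = 227 × cos(23°) = 209 m
heave_B = 158 × cos(20°) = 148.5 m
total = 209 + 148.5 = 357 m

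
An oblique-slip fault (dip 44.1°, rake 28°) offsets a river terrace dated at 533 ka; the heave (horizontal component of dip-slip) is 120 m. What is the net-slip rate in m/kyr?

dip-slip = heave / cos(dip) = 120 / cos(44.1°) = 167.1 m
net slip = dip-slip / sin(rake) = 167.1 / sin(28°) = 355.9 m
rate = 355.9 m / 533 ka = 0.000668 m/yr = 0.668 m/kyr

0.668 m/kyr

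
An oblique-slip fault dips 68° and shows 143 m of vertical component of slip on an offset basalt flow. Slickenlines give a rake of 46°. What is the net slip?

dip-slip = throw / sin(dip) = 143 / sin(68°) = 154.2 m
net slip = dip-slip / sin(rake) = 154.2 / sin(46°) = 214 m

214 m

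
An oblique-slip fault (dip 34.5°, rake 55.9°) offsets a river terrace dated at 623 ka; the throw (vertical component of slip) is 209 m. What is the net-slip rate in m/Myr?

715 m/Myr

dip-slip = throw / sin(dip) = 209 / sin(34.5°) = 369 m
net slip = dip-slip / sin(rake) = 369 / sin(55.9°) = 445.6 m
rate = 445.6 m / 623 ka = 0.000715 m/yr = 715 m/Myr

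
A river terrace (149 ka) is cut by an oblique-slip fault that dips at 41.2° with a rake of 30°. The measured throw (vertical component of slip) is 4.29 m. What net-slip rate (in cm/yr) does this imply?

dip-slip = throw / sin(dip) = 4.29 / sin(41.2°) = 6.513 m
net slip = dip-slip / sin(rake) = 6.513 / sin(30°) = 13.03 m
rate = 13.03 m / 149 ka = 0.0000874 m/yr = 0.00874 cm/yr

0.00874 cm/yr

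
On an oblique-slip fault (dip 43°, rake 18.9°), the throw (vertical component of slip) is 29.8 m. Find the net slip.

dip-slip = throw / sin(dip) = 29.8 / sin(43°) = 43.70 m
net slip = dip-slip / sin(rake) = 43.70 / sin(18.9°) = 135 m

135 m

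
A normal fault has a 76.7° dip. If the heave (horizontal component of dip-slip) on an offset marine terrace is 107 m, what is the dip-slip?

dip-slip = heave / cos(dip) = 107 / cos(76.7°) = 465 m

465 m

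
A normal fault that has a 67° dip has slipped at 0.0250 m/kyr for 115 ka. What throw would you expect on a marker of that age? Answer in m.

2.65 m

dip-slip = rate × time = 0.0250 m/kyr × 115 ka = 2.875 m
throw = dip-slip × sin(dip) = 2.875 × sin(67°) = 2.65 m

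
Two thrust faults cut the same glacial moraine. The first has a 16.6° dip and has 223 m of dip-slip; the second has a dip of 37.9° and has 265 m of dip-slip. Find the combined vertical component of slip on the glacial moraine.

throw_A = 223 × sin(16.6°) = 63.71 m
throw_B = 265 × sin(37.9°) = 162.8 m
total = 63.71 + 162.8 = 226 m

226 m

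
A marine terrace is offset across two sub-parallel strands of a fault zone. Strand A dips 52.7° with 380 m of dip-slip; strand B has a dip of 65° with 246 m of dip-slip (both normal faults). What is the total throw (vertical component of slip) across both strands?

525 m

throw_A = 380 × sin(52.7°) = 302.3 m
throw_B = 246 × sin(65°) = 223 m
total = 302.3 + 223 = 525 m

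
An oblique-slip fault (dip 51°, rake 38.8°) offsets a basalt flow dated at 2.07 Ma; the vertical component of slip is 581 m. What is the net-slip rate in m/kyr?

0.576 m/kyr

dip-slip = throw / sin(dip) = 581 / sin(51°) = 747.6 m
net slip = dip-slip / sin(rake) = 747.6 / sin(38.8°) = 1193 m
rate = 1193 m / 2.07 Ma = 0.000576 m/yr = 0.576 m/kyr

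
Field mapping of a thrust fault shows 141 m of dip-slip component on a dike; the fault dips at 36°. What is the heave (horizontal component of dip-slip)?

heave = dip-slip × cos(dip) = 141 m × cos(36°) = 114 m

114 m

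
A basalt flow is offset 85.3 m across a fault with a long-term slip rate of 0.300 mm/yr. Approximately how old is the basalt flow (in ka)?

284 ka

age = offset / rate = 85.3 m / (0.300 mm/yr) = 284000 yr = 284 ka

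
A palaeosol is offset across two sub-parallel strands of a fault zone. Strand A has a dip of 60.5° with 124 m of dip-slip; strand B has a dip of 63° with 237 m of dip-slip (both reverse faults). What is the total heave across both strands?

169 m

heave_A = 124 × cos(60.5°) = 61.06 m
heave_B = 237 × cos(63°) = 107.6 m
total = 61.06 + 107.6 = 169 m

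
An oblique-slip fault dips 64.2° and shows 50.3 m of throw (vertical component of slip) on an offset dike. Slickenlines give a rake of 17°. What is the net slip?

dip-slip = throw / sin(dip) = 50.3 / sin(64.2°) = 55.87 m
net slip = dip-slip / sin(rake) = 55.87 / sin(17°) = 191 m

191 m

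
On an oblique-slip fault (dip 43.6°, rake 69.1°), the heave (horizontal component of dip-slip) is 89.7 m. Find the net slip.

133 m

dip-slip = heave / cos(dip) = 89.7 / cos(43.6°) = 123.9 m
net slip = dip-slip / sin(rake) = 123.9 / sin(69.1°) = 133 m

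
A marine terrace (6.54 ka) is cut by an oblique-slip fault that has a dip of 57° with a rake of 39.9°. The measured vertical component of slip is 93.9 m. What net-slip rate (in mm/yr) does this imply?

26.7 mm/yr

dip-slip = throw / sin(dip) = 93.9 / sin(57°) = 112 m
net slip = dip-slip / sin(rake) = 112 / sin(39.9°) = 174.5 m
rate = 174.5 m / 6.54 ka = 0.0267 m/yr = 26.7 mm/yr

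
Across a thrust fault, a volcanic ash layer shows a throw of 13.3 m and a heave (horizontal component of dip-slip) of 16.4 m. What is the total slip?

21.1 m

net slip = √(throw² + heave²) = √(13.3² + 16.4²) = 21.1 m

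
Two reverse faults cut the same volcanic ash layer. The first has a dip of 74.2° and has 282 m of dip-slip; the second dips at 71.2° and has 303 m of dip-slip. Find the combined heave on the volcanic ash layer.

174 m

heave_A = 282 × cos(74.2°) = 76.78 m
heave_B = 303 × cos(71.2°) = 97.65 m
total = 76.78 + 97.65 = 174 m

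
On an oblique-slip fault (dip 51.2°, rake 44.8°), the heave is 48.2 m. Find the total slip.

109 m

dip-slip = heave / cos(dip) = 48.2 / cos(51.2°) = 76.92 m
net slip = dip-slip / sin(rake) = 76.92 / sin(44.8°) = 109 m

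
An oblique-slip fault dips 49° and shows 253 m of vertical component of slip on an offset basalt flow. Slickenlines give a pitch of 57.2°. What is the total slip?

dip-slip = throw / sin(dip) = 253 / sin(49°) = 335.2 m
net slip = dip-slip / sin(rake) = 335.2 / sin(57.2°) = 399 m

399 m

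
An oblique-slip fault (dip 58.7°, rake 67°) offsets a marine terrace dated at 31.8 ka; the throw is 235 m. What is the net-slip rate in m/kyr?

9.40 m/kyr

dip-slip = throw / sin(dip) = 235 / sin(58.7°) = 275 m
net slip = dip-slip / sin(rake) = 275 / sin(67°) = 298.8 m
rate = 298.8 m / 31.8 ka = 0.00940 m/yr = 9.40 m/kyr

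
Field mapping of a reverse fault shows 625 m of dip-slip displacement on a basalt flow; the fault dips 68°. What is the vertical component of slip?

throw = dip-slip × sin(dip) = 625 m × sin(68°) = 579 m

579 m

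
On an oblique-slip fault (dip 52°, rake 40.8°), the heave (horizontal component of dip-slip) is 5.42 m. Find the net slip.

13.5 m

dip-slip = heave / cos(dip) = 5.42 / cos(52°) = 8.804 m
net slip = dip-slip / sin(rake) = 8.804 / sin(40.8°) = 13.5 m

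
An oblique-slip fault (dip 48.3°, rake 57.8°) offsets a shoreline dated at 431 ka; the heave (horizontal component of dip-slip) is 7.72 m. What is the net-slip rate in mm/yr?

dip-slip = heave / cos(dip) = 7.72 / cos(48.3°) = 11.61 m
net slip = dip-slip / sin(rake) = 11.61 / sin(57.8°) = 13.71 m
rate = 13.71 m / 431 ka = 0.0000318 m/yr = 0.0318 mm/yr

0.0318 mm/yr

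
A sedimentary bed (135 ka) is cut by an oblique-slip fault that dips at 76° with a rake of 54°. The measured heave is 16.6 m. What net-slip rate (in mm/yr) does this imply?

0.628 mm/yr

dip-slip = heave / cos(dip) = 16.6 / cos(76°) = 68.62 m
net slip = dip-slip / sin(rake) = 68.62 / sin(54°) = 84.82 m
rate = 84.82 m / 135 ka = 0.000628 m/yr = 0.628 mm/yr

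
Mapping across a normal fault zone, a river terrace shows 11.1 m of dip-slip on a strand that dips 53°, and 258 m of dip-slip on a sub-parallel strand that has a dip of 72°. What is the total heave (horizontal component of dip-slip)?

86.4 m

heave_A = 11.1 × cos(53°) = 6.680 m
heave_B = 258 × cos(72°) = 79.73 m
total = 6.680 + 79.73 = 86.4 m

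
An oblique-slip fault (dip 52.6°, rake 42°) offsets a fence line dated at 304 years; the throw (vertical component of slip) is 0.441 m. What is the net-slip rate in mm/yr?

dip-slip = throw / sin(dip) = 0.441 / sin(52.6°) = 0.5551 m
net slip = dip-slip / sin(rake) = 0.5551 / sin(42°) = 0.8296 m
rate = 0.8296 m / 304 years = 0.00273 m/yr = 2.73 mm/yr

2.73 mm/yr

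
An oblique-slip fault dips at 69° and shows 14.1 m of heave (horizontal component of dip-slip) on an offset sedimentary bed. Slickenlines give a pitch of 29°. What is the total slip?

81.2 m

dip-slip = heave / cos(dip) = 14.1 / cos(69°) = 39.35 m
net slip = dip-slip / sin(rake) = 39.35 / sin(29°) = 81.2 m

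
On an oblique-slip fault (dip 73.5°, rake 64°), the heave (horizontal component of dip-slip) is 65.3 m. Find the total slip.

dip-slip = heave / cos(dip) = 65.3 / cos(73.5°) = 229.9 m
net slip = dip-slip / sin(rake) = 229.9 / sin(64°) = 256 m

256 m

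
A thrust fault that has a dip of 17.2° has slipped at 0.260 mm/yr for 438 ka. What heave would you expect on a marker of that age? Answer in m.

109 m

dip-slip = rate × time = 0.260 mm/yr × 438 ka = 113.9 m
heave = dip-slip × cos(dip) = 113.9 × cos(17.2°) = 109 m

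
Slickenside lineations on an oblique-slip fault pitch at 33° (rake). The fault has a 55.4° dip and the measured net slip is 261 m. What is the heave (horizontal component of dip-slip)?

dip-slip = net slip × sin(rake) = 261 m × sin(33°) = 142.2 m
heave = dip-slip × cos(dip) = 142.2 × cos(55.4°) = 80.7 m

80.7 m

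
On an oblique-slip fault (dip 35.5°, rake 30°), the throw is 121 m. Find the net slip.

dip-slip = throw / sin(dip) = 121 / sin(35.5°) = 208.4 m
net slip = dip-slip / sin(rake) = 208.4 / sin(30°) = 417 m

417 m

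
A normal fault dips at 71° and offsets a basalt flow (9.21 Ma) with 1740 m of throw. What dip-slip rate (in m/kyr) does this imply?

0.200 m/kyr

dip-slip = throw / sin(dip) = 1740 m / sin(71°) = 1840 m
rate = 1840 m / 9.21 Ma = 0.000200 m/yr = 0.200 m/kyr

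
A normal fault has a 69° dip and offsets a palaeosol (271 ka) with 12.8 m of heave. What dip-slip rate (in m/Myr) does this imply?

132 m/Myr

dip-slip = heave / cos(dip) = 12.8 m / cos(69°) = 35.72 m
rate = 35.72 m / 271 ka = 0.000132 m/yr = 132 m/Myr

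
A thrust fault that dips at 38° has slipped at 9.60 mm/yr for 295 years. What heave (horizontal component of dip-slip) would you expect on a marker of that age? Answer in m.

dip-slip = rate × time = 9.60 mm/yr × 295 years = 2.832 m
heave = dip-slip × cos(dip) = 2.832 × cos(38°) = 2.23 m

2.23 m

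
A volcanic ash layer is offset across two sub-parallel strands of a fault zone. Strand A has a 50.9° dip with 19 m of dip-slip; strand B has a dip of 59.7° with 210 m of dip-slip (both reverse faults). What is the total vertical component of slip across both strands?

196 m

throw_A = 19 × sin(50.9°) = 14.74 m
throw_B = 210 × sin(59.7°) = 181.3 m
total = 14.74 + 181.3 = 196 m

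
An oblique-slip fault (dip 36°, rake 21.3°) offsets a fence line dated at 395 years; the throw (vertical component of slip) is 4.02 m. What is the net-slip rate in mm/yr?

dip-slip = throw / sin(dip) = 4.02 / sin(36°) = 6.839 m
net slip = dip-slip / sin(rake) = 6.839 / sin(21.3°) = 18.83 m
rate = 18.83 m / 395 years = 0.0477 m/yr = 47.7 mm/yr

47.7 mm/yr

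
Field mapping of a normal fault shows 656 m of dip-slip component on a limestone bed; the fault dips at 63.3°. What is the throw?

586 m

throw = dip-slip × sin(dip) = 656 m × sin(63.3°) = 586 m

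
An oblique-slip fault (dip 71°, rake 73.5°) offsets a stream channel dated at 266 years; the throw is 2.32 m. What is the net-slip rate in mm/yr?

dip-slip = throw / sin(dip) = 2.32 / sin(71°) = 2.454 m
net slip = dip-slip / sin(rake) = 2.454 / sin(73.5°) = 2.559 m
rate = 2.559 m / 266 years = 0.00962 m/yr = 9.62 mm/yr

9.62 mm/yr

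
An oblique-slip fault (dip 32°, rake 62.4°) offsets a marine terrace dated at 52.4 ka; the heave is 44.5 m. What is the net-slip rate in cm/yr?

0.113 cm/yr

dip-slip = heave / cos(dip) = 44.5 / cos(32°) = 52.47 m
net slip = dip-slip / sin(rake) = 52.47 / sin(62.4°) = 59.21 m
rate = 59.21 m / 52.4 ka = 0.00113 m/yr = 0.113 cm/yr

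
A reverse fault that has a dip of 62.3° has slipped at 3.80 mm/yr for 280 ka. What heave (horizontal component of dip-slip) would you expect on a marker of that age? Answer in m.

dip-slip = rate × time = 3.80 mm/yr × 280 ka = 1064 m
heave = dip-slip × cos(dip) = 1064 × cos(62.3°) = 495 m

495 m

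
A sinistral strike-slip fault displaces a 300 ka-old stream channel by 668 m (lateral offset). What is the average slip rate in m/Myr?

rate = 668 m / 300 ka = 0.00223 m/yr = 2230 m/Myr

2230 m/Myr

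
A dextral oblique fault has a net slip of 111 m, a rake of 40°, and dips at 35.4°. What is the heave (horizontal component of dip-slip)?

dip-slip = net slip × sin(rake) = 111 m × sin(40°) = 71.35 m
heave = dip-slip × cos(dip) = 71.35 × cos(35.4°) = 58.2 m

58.2 m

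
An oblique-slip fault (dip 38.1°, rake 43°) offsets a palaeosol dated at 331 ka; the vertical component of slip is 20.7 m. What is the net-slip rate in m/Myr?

dip-slip = throw / sin(dip) = 20.7 / sin(38.1°) = 33.55 m
net slip = dip-slip / sin(rake) = 33.55 / sin(43°) = 49.19 m
rate = 49.19 m / 331 ka = 0.000149 m/yr = 149 m/Myr

149 m/Myr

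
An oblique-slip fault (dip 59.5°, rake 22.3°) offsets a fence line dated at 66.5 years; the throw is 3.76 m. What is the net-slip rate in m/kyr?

173 m/kyr

dip-slip = throw / sin(dip) = 3.76 / sin(59.5°) = 4.364 m
net slip = dip-slip / sin(rake) = 4.364 / sin(22.3°) = 11.50 m
rate = 11.50 m / 66.5 years = 0.173 m/yr = 173 m/kyr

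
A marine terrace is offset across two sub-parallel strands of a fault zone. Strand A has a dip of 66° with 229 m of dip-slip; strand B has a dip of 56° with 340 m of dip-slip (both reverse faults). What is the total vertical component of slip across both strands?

throw_A = 229 × sin(66°) = 209.2 m
throw_B = 340 × sin(56°) = 281.9 m
total = 209.2 + 281.9 = 491 m

491 m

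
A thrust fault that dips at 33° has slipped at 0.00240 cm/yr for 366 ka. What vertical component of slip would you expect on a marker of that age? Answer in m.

dip-slip = rate × time = 0.00240 cm/yr × 366 ka = 8.784 m
throw = dip-slip × sin(dip) = 8.784 × sin(33°) = 4.78 m

4.78 m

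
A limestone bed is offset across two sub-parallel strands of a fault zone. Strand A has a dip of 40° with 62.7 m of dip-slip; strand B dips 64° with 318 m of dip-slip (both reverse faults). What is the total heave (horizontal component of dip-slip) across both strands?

187 m

heave_A = 62.7 × cos(40°) = 48.03 m
heave_B = 318 × cos(64°) = 139.4 m
total = 48.03 + 139.4 = 187 m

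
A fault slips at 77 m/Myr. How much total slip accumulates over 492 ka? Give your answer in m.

37.9 m

slip = rate × time = 77 m/Myr × 492 ka = 37.9 m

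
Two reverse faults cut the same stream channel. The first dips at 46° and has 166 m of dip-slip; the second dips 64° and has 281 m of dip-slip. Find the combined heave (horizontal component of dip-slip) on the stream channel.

heave_A = 166 × cos(46°) = 115.3 m
heave_B = 281 × cos(64°) = 123.2 m
total = 115.3 + 123.2 = 238 m

238 m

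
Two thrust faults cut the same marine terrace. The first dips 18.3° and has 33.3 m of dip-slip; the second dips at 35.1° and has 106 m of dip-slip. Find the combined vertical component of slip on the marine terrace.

throw_A = 33.3 × sin(18.3°) = 10.46 m
throw_B = 106 × sin(35.1°) = 60.95 m
total = 10.46 + 60.95 = 71.4 m

71.4 m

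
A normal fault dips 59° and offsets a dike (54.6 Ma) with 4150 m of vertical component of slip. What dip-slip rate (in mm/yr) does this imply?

0.0887 mm/yr

dip-slip = throw / sin(dip) = 4150 m / sin(59°) = 4842 m
rate = 4842 m / 54.6 Ma = 0.0000887 m/yr = 0.0887 mm/yr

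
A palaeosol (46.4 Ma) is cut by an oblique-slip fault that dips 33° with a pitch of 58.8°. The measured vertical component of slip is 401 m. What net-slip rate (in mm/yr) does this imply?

dip-slip = throw / sin(dip) = 401 / sin(33°) = 736.3 m
net slip = dip-slip / sin(rake) = 736.3 / sin(58.8°) = 860.8 m
rate = 860.8 m / 46.4 Ma = 0.0000186 m/yr = 0.0186 mm/yr

0.0186 mm/yr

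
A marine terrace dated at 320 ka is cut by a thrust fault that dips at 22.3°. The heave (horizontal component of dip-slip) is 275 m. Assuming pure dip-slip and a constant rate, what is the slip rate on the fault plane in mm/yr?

dip-slip = heave / cos(dip) = 275 m / cos(22.3°) = 297.2 m
rate = 297.2 m / 320 ka = 0.000929 m/yr = 0.929 mm/yr

0.929 mm/yr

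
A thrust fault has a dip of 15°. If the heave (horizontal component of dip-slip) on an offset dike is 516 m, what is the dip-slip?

534 m

dip-slip = heave / cos(dip) = 516 / cos(15°) = 534 m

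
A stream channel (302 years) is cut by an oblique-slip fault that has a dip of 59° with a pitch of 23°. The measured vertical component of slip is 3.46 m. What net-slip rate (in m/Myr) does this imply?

34200 m/Myr

dip-slip = throw / sin(dip) = 3.46 / sin(59°) = 4.037 m
net slip = dip-slip / sin(rake) = 4.037 / sin(23°) = 10.33 m
rate = 10.33 m / 302 years = 0.0342 m/yr = 34200 m/Myr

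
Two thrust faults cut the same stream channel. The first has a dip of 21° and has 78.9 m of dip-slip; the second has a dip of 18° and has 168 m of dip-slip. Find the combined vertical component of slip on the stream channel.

80.2 m

throw_A = 78.9 × sin(21°) = 28.28 m
throw_B = 168 × sin(18°) = 51.91 m
total = 28.28 + 51.91 = 80.2 m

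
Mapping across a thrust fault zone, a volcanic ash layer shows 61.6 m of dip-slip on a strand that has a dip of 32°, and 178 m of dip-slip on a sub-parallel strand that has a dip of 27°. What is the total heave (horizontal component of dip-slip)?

211 m

heave_A = 61.6 × cos(32°) = 52.24 m
heave_B = 178 × cos(27°) = 158.6 m
total = 52.24 + 158.6 = 211 m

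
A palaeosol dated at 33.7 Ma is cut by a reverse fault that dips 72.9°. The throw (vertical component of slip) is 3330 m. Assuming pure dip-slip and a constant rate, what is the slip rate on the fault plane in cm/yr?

0.0103 cm/yr

dip-slip = throw / sin(dip) = 3330 m / sin(72.9°) = 3484 m
rate = 3484 m / 33.7 Ma = 0.000103 m/yr = 0.0103 cm/yr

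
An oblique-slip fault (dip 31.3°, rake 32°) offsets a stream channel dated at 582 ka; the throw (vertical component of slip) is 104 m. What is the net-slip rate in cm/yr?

0.0649 cm/yr

dip-slip = throw / sin(dip) = 104 / sin(31.3°) = 200.2 m
net slip = dip-slip / sin(rake) = 200.2 / sin(32°) = 377.8 m
rate = 377.8 m / 582 ka = 0.000649 m/yr = 0.0649 cm/yr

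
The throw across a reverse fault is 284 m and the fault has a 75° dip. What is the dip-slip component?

dip-slip = throw / sin(dip) = 284 / sin(75°) = 294 m

294 m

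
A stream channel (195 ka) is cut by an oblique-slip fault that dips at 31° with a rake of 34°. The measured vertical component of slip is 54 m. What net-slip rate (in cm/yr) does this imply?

dip-slip = throw / sin(dip) = 54 / sin(31°) = 104.8 m
net slip = dip-slip / sin(rake) = 104.8 / sin(34°) = 187.5 m
rate = 187.5 m / 195 ka = 0.000962 m/yr = 0.0962 cm/yr

0.0962 cm/yr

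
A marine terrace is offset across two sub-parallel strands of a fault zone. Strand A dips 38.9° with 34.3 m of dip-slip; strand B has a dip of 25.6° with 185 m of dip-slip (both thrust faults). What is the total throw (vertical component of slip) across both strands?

throw_A = 34.3 × sin(38.9°) = 21.54 m
throw_B = 185 × sin(25.6°) = 79.94 m
total = 21.54 + 79.94 = 101 m

101 m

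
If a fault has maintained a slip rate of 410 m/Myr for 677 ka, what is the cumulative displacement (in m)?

slip = rate × time = 410 m/Myr × 677 ka = 278 m

278 m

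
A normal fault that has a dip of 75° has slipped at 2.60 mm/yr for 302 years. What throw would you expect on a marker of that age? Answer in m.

0.758 m

dip-slip = rate × time = 2.60 mm/yr × 302 years = 0.7852 m
throw = dip-slip × sin(dip) = 0.7852 × sin(75°) = 0.758 m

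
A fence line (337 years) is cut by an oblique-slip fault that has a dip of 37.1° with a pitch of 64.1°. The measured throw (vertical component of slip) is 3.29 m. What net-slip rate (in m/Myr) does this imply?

dip-slip = throw / sin(dip) = 3.29 / sin(37.1°) = 5.454 m
net slip = dip-slip / sin(rake) = 5.454 / sin(64.1°) = 6.063 m
rate = 6.063 m / 337 years = 0.0180 m/yr = 18000 m/Myr

18000 m/Myr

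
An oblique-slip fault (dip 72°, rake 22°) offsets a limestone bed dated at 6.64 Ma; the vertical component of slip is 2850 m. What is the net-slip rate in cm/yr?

0.120 cm/yr

dip-slip = throw / sin(dip) = 2850 / sin(72°) = 2997 m
net slip = dip-slip / sin(rake) = 2997 / sin(22°) = 8000 m
rate = 8000 m / 6.64 Ma = 0.00120 m/yr = 0.120 cm/yr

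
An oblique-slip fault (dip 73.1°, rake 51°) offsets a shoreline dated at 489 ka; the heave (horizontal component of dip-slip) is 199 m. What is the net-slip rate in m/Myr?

dip-slip = heave / cos(dip) = 199 / cos(73.1°) = 684.5 m
net slip = dip-slip / sin(rake) = 684.5 / sin(51°) = 880.9 m
rate = 880.9 m / 489 ka = 0.00180 m/yr = 1800 m/Myr

1800 m/Myr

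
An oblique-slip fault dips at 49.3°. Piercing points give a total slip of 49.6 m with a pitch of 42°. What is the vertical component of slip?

25.2 m

dip-slip = net slip × sin(rake) = 49.6 m × sin(42°) = 33.19 m
throw = dip-slip × sin(dip) = 33.19 × sin(49.3°) = 25.2 m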